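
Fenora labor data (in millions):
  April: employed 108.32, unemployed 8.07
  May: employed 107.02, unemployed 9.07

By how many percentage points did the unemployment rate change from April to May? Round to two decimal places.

April: labor force = 108.32 + 8.07 = 116.39; u = 8.07/116.39 = 6.93%.
May: labor force = 107.02 + 9.07 = 116.09; u = 9.07/116.09 = 7.81%.
Change = 7.81% − 6.93% = +0.88 pp.

The unemployment rate changed by +0.88 percentage points.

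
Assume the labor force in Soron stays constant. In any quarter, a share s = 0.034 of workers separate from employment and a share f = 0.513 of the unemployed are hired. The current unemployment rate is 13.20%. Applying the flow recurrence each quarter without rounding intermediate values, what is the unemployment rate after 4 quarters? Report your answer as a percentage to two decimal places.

With a fixed labor force, u_{t+1} = u_t + s·(1−u_t) − f·u_t = u_t·(1−s−f) + s.
Here 1−s−f = 0.453 and s = 0.034.
u_1 = 0.132000 × 0.453 + 0.034 = 0.093796.
u_2 = 0.093796 × 0.453 + 0.034 = 0.076490.
u_3 = 0.076490 × 0.453 + 0.034 = 0.068650.
u_4 = 0.068650 × 0.453 + 0.034 = 0.065098.

Unemployment rate after four quarters ≈ 6.51%.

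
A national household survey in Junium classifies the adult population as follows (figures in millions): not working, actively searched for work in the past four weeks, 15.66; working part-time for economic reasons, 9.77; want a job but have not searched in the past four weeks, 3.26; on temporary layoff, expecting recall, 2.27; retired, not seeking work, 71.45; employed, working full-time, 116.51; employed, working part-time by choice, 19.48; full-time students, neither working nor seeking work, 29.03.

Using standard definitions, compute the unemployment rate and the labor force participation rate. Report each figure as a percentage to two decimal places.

Unemployment rate ≈ 10.95%; labor force participation rate ≈ 61.21%.

Employed = 9.77 + 116.51 + 19.48 = 145.76 million (anyone who worked, including part-time for economic reasons, counts as employed).
Unemployed = 15.66 + 2.27 = 17.93 million (jobless and actively searching, or on temporary layoff).
Labor force = 145.76 + 17.93 = 163.69 million.
Not in labor force = 3.26 + 71.45 + 29.03 = 103.74 million (those not working and not actively searching are outside the labor force — including those who want a job but have given up searching).
Civilian working-age population = 163.69 + 103.74 = 267.43 million.
Unemployment rate = 17.93 / 163.69 = 10.95%.
Labor force participation rate = 163.69 / 267.43 = 61.21%.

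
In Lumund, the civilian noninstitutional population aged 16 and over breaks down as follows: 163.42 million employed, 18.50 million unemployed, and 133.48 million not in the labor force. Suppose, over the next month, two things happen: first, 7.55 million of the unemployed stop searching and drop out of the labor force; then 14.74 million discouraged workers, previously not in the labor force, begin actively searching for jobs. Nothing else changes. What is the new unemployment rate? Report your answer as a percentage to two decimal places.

Initially, labor force = 163.42 + 18.50 = 181.92 million, so u = 18.50/181.92 = 10.17%.
After the first change, unemployed and labor force both fall by 7.55 → E = 163.42, U = 10.95, labor force = 174.37 million.
After the second change, unemployed and labor force both rise by 14.74 → E = 163.42, U = 25.69, labor force = 189.11 million.
New unemployment rate = 25.69 / 189.11 = 13.58%.

New unemployment rate ≈ 13.58%.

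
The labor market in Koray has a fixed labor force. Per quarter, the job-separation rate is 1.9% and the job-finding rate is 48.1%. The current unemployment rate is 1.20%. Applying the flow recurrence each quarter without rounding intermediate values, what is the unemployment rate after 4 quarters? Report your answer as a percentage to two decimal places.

Unemployment rate after four quarters ≈ 3.64%.

With a fixed labor force, u_{t+1} = u_t + s·(1−u_t) − f·u_t = u_t·(1−s−f) + s.
Here 1−s−f = 0.500 and s = 0.019.
u_1 = 0.012000 × 0.500 + 0.019 = 0.025000.
u_2 = 0.025000 × 0.500 + 0.019 = 0.031500.
u_3 = 0.031500 × 0.500 + 0.019 = 0.034750.
u_4 = 0.034750 × 0.500 + 0.019 = 0.036375.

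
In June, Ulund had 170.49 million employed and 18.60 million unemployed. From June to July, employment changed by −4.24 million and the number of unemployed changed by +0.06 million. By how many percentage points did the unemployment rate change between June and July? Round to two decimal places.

The unemployment rate changed by +0.25 percentage points.

June: labor force = 170.49 + 18.60 = 189.09; u = 18.60/189.09 = 9.84%.
July: labor force = 166.25 + 18.66 = 184.91; u = 18.66/184.91 = 10.09%.
Change = 10.09% − 9.84% = +0.25 pp.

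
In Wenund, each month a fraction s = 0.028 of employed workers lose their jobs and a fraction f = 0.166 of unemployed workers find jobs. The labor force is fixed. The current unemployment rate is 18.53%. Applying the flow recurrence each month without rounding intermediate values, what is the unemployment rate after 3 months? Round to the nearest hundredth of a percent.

With a fixed labor force, u_{t+1} = u_t + s·(1−u_t) − f·u_t = u_t·(1−s−f) + s.
Here 1−s−f = 0.806 and s = 0.028.
u_1 = 0.185300 × 0.806 + 0.028 = 0.177352.
u_2 = 0.177352 × 0.806 + 0.028 = 0.170946.
u_3 = 0.170946 × 0.806 + 0.028 = 0.165782.

Unemployment rate after three months ≈ 16.58%.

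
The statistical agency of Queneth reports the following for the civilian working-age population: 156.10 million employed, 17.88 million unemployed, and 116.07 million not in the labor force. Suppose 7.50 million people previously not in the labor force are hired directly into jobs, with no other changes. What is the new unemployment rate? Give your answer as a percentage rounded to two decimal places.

New unemployment rate ≈ 9.85%.

Initially, labor force = 156.10 + 17.88 = 173.98 million, so u = 17.88/173.98 = 10.28%.
After the change, employed and labor force both rise by 7.50; unemployed unchanged → E = 163.60, U = 17.88, labor force = 181.48 million.
New unemployment rate = 17.88 / 181.48 = 9.85%.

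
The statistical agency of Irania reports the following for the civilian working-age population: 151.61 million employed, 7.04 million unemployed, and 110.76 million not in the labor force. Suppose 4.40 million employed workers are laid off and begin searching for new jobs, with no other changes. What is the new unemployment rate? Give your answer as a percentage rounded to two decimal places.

New unemployment rate ≈ 7.21%.

Initially, labor force = 151.61 + 7.04 = 158.65 million, so u = 7.04/158.65 = 4.44%.
After the change, employed falls and unemployed rises by 4.40; labor force unchanged → E = 147.21, U = 11.44, labor force = 158.65 million.
New unemployment rate = 11.44 / 158.65 = 7.21%.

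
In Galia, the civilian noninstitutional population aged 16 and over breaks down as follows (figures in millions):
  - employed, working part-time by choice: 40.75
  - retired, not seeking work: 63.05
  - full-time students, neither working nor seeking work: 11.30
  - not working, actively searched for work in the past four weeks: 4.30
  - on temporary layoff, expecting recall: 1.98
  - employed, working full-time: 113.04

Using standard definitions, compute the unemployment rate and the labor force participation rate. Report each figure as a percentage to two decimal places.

Unemployment rate ≈ 3.92%; labor force participation rate ≈ 68.28%.

Employed = 40.75 + 113.04 = 153.79 million.
Unemployed = 4.30 + 1.98 = 6.28 million (jobless and actively searching, or on temporary layoff).
Labor force = 153.79 + 6.28 = 160.07 million.
Not in labor force = 63.05 + 11.30 = 74.35 million (those not working and not actively searching are outside the labor force).
Civilian working-age population = 160.07 + 74.35 = 234.42 million.
Unemployment rate = 6.28 / 160.07 = 3.92%.
Labor force participation rate = 160.07 / 234.42 = 68.28%.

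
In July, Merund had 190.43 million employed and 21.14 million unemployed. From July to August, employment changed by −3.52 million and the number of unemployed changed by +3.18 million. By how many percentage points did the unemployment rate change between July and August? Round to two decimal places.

July: labor force = 190.43 + 21.14 = 211.57; u = 21.14/211.57 = 9.99%.
August: labor force = 186.91 + 24.32 = 211.23; u = 24.32/211.23 = 11.51%.
Change = 11.51% − 9.99% = +1.52 pp.

The unemployment rate changed by +1.52 percentage points.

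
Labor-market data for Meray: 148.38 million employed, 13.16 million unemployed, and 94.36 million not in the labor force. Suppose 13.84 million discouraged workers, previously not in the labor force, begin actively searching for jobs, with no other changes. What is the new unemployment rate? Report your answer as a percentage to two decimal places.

Initially, labor force = 148.38 + 13.16 = 161.54 million, so u = 13.16/161.54 = 8.15%.
After the change, unemployed and labor force both rise by 13.84 → E = 148.38, U = 27.00, labor force = 175.38 million.
New unemployment rate = 27.00 / 175.38 = 15.40%.

New unemployment rate ≈ 15.40%.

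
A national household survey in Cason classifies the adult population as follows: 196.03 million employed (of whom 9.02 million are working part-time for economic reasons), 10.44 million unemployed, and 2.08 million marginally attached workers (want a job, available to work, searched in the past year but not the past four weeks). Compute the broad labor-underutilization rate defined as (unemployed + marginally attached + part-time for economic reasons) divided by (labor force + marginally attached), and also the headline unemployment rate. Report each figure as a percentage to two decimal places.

Labor force = 196.03 + 10.44 = 206.47 million.
Numerator = 10.44 + 2.08 + 9.02 = 21.54 million.
Denominator = 206.47 + 2.08 = 208.55 million.
Broad rate = 21.54 / 208.55 = 10.33%.
Headline unemployment rate = 10.44 / 206.47 = 5.06%.

Broad underutilization rate ≈ 10.33%; headline unemployment rate ≈ 5.06%.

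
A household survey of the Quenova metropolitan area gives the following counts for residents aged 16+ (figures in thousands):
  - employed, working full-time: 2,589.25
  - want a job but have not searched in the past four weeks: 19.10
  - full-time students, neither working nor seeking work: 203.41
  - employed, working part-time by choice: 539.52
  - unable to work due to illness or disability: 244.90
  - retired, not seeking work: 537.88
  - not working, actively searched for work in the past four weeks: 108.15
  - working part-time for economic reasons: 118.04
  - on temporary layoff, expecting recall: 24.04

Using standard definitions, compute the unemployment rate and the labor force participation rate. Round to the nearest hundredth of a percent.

Unemployment rate ≈ 3.91%; labor force participation rate ≈ 77.07%.

Employed = 2,589.25 + 539.52 + 118.04 = 3,246.81 thousand (anyone who worked, including part-time for economic reasons, counts as employed).
Unemployed = 108.15 + 24.04 = 132.19 thousand (jobless and actively searching, or on temporary layoff).
Labor force = 3,246.81 + 132.19 = 3,379.00 thousand.
Not in labor force = 19.10 + 203.41 + 244.90 + 537.88 = 1,005.29 thousand (those not working and not actively searching are outside the labor force — including those who want a job but have given up searching).
Civilian working-age population = 3,379.00 + 1,005.29 = 4,384.29 thousand.
Unemployment rate = 132.19 / 3,379.00 = 3.91%.
Labor force participation rate = 3,379.00 / 4,384.29 = 77.07%.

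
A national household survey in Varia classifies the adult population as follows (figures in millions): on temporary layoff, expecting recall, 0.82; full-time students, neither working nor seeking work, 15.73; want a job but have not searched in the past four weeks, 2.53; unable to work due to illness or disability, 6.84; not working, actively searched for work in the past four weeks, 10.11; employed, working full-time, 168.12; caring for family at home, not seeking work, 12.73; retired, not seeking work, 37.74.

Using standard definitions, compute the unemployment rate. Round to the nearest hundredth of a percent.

Employed = 168.12 million.
Unemployed = 0.82 + 10.11 = 10.93 million (jobless and actively searching, or on temporary layoff).
Labor force = 168.12 + 10.93 = 179.05 million.
Unemployment rate = 10.93 / 179.05 = 6.10%.

Unemployment rate ≈ 6.10%.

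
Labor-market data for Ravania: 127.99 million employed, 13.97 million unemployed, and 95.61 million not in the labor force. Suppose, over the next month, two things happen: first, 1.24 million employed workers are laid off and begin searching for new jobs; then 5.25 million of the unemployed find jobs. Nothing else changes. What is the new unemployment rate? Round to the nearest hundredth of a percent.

New unemployment rate ≈ 7.02%.

Initially, labor force = 127.99 + 13.97 = 141.96 million, so u = 13.97/141.96 = 9.84%.
After the first change, employed falls and unemployed rises by 1.24; labor force unchanged → E = 126.75, U = 15.21, labor force = 141.96 million.
After the second change, unemployed falls and employed rises by 5.25; labor force unchanged → E = 132.00, U = 9.96, labor force = 141.96 million.
New unemployment rate = 9.96 / 141.96 = 7.02%.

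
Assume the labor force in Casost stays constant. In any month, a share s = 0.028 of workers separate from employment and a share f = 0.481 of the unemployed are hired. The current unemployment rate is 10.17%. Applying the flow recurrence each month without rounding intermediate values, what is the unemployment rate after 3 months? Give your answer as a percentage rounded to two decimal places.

With a fixed labor force, u_{t+1} = u_t + s·(1−u_t) − f·u_t = u_t·(1−s−f) + s.
Here 1−s−f = 0.491 and s = 0.028.
u_1 = 0.101700 × 0.491 + 0.028 = 0.077935.
u_2 = 0.077935 × 0.491 + 0.028 = 0.066266.
u_3 = 0.066266 × 0.491 + 0.028 = 0.060537.

Unemployment rate after three months ≈ 6.05%.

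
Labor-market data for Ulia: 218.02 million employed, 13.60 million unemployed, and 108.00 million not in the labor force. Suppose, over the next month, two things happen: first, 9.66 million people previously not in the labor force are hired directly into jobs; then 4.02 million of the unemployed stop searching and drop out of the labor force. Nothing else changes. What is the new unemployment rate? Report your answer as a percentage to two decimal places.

New unemployment rate ≈ 4.04%.

Initially, labor force = 218.02 + 13.60 = 231.62 million, so u = 13.60/231.62 = 5.87%.
After the first change, employed and labor force both rise by 9.66; unemployed unchanged → E = 227.68, U = 13.60, labor force = 241.28 million.
After the second change, unemployed and labor force both fall by 4.02 → E = 227.68, U = 9.58, labor force = 237.26 million.
New unemployment rate = 9.58 / 237.26 = 4.04%.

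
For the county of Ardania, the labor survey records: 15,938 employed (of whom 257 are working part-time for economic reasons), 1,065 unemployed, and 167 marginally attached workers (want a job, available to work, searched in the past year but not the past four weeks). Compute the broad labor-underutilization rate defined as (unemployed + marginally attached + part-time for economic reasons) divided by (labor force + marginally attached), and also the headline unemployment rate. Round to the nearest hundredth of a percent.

Broad underutilization rate ≈ 8.67%; headline unemployment rate ≈ 6.26%.

Labor force = 15,938 + 1,065 = 17,003.
Numerator = 1,065 + 167 + 257 = 1,489.
Denominator = 17,003 + 167 = 17,170.
Broad rate = 1,489 / 17,170 = 8.67%.
Headline unemployment rate = 1,065 / 17,003 = 6.26%.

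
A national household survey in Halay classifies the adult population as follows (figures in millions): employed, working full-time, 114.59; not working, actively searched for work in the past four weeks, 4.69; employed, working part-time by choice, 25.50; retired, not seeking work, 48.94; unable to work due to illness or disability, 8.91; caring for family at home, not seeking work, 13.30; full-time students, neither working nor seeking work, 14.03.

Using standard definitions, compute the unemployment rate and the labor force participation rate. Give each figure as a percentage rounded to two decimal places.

Employed = 114.59 + 25.50 = 140.09 million.
Unemployed = 4.69 million.
Labor force = 140.09 + 4.69 = 144.78 million.
Not in labor force = 48.94 + 8.91 + 13.30 + 14.03 = 85.18 million (those not working and not actively searching are outside the labor force).
Civilian working-age population = 144.78 + 85.18 = 229.96 million.
Unemployment rate = 4.69 / 144.78 = 3.24%.
Labor force participation rate = 144.78 / 229.96 = 62.96%.

Unemployment rate ≈ 3.24%; labor force participation rate ≈ 62.96%.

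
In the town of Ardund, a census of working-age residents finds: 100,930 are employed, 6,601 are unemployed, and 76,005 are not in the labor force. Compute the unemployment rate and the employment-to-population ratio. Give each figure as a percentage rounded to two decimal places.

Unemployment rate ≈ 6.14%; employment-population ratio ≈ 54.99%.

Labor force = employed + unemployed = 100,930 + 6,601 = 107,531.
Working-age population = 107,531 + 76,005 = 183,536.
Unemployment rate = 6,601 / 107,531 = 6.14%.
Employment-population ratio = 100,930 / 183,536 = 54.99%.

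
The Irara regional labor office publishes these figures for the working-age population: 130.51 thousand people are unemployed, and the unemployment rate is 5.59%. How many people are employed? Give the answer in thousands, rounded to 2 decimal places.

Labor force = U / u = 130.51 / 0.0559 ≈ 2,334.70 thousand.
Employed = labor force − unemployed = 2,334.70 − 130.51 = 2,204.19 thousand.

About 2,204.19 thousand are employed.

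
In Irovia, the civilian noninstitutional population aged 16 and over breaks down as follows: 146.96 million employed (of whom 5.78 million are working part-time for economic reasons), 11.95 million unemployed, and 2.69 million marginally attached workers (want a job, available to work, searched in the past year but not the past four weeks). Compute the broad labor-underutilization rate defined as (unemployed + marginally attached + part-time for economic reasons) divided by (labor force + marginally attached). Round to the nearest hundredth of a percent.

Broad underutilization rate ≈ 12.64%.

Labor force = 146.96 + 11.95 = 158.91 million.
Numerator = 11.95 + 2.69 + 5.78 = 20.42 million.
Denominator = 158.91 + 2.69 = 161.60 million.
Broad rate = 20.42 / 161.60 = 12.64%.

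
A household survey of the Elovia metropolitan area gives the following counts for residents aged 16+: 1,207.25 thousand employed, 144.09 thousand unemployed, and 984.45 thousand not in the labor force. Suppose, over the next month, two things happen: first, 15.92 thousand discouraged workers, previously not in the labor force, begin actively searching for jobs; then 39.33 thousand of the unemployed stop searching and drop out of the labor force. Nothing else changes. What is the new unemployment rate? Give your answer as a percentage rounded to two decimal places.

Initially, labor force = 1,207.25 + 144.09 = 1,351.34 thousand, so u = 144.09/1,351.34 = 10.66%.
After the first change, unemployed and labor force both rise by 15.92 → E = 1,207.25, U = 160.01, labor force = 1,367.26 thousand.
After the second change, unemployed and labor force both fall by 39.33 → E = 1,207.25, U = 120.68, labor force = 1,327.93 thousand.
New unemployment rate = 120.68 / 1,327.93 = 9.09%.

New unemployment rate ≈ 9.09%.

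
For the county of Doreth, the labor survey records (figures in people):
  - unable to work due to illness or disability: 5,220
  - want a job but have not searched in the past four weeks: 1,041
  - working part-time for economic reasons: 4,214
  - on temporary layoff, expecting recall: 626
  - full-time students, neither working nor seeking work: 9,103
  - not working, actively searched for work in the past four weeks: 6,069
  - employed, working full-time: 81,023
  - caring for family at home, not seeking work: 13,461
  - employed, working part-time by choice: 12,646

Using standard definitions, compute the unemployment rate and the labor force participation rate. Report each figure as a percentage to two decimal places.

Unemployment rate ≈ 6.40%; labor force participation rate ≈ 78.39%.

Employed = 4,214 + 81,023 + 12,646 = 97,883 (anyone who worked, including part-time for economic reasons, counts as employed).
Unemployed = 626 + 6,069 = 6,695 (jobless and actively searching, or on temporary layoff).
Labor force = 97,883 + 6,695 = 104,578.
Not in labor force = 5,220 + 1,041 + 9,103 + 13,461 = 28,825 (those not working and not actively searching are outside the labor force — including those who want a job but have given up searching).
Civilian working-age population = 104,578 + 28,825 = 133,403.
Unemployment rate = 6,695 / 104,578 = 6.40%.
Labor force participation rate = 104,578 / 133,403 = 78.39%.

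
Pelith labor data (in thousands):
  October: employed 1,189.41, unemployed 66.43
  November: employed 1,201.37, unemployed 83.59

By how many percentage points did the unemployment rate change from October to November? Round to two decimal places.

The unemployment rate changed by +1.22 percentage points.

October: labor force = 1,189.41 + 66.43 = 1,255.84; u = 66.43/1,255.84 = 5.29%.
November: labor force = 1,201.37 + 83.59 = 1,284.96; u = 83.59/1,284.96 = 6.51%.
Change = 6.51% − 5.29% = +1.22 pp.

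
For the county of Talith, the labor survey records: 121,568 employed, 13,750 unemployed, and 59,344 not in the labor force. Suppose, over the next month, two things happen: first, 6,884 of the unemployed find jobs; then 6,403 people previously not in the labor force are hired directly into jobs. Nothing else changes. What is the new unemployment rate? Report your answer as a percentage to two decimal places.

New unemployment rate ≈ 4.84%.

Initially, labor force = 121,568 + 13,750 = 135,318, so u = 13,750/135,318 = 10.16%.
After the first change, unemployed falls and employed rises by 6,884; labor force unchanged → E = 128,452, U = 6,866, labor force = 135,318.
After the second change, employed and labor force both rise by 6,403; unemployed unchanged → E = 134,855, U = 6,866, labor force = 141,721.
New unemployment rate = 6,866 / 141,721 = 4.84%.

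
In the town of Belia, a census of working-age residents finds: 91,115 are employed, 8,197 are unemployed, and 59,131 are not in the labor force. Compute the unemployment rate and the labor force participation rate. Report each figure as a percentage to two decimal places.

Unemployment rate ≈ 8.25%; labor force participation rate ≈ 62.68%.

Labor force = employed + unemployed = 91,115 + 8,197 = 99,312.
Working-age population = 99,312 + 59,131 = 158,443.
Unemployment rate = 8,197 / 99,312 = 8.25%.
Labor force participation rate = 99,312 / 158,443 = 62.68%.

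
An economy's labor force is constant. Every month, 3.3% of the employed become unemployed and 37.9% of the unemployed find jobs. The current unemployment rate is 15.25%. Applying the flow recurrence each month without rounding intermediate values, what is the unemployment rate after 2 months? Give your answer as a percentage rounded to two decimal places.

Unemployment rate after two months ≈ 10.51%.

With a fixed labor force, u_{t+1} = u_t + s·(1−u_t) − f·u_t = u_t·(1−s−f) + s.
Here 1−s−f = 0.588 and s = 0.033.
u_1 = 0.152500 × 0.588 + 0.033 = 0.122670.
u_2 = 0.122670 × 0.588 + 0.033 = 0.105130.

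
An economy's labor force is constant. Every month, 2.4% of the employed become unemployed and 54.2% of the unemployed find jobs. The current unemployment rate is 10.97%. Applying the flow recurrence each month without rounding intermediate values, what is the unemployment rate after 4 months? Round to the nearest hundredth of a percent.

Unemployment rate after four months ≈ 4.48%.

With a fixed labor force, u_{t+1} = u_t + s·(1−u_t) − f·u_t = u_t·(1−s−f) + s.
Here 1−s−f = 0.434 and s = 0.024.
u_1 = 0.109700 × 0.434 + 0.024 = 0.071610.
u_2 = 0.071610 × 0.434 + 0.024 = 0.055079.
u_3 = 0.055079 × 0.434 + 0.024 = 0.047904.
u_4 = 0.047904 × 0.434 + 0.024 = 0.044790.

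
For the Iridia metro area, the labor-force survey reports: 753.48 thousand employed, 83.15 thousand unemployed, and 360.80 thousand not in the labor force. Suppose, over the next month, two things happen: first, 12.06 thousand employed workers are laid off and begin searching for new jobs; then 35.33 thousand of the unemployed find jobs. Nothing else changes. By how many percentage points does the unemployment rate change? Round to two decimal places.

Initially, labor force = 753.48 + 83.15 = 836.63 thousand, so u = 83.15/836.63 = 9.94%.
After the first change, employed falls and unemployed rises by 12.06; labor force unchanged → E = 741.42, U = 95.21, labor force = 836.63 thousand.
After the second change, unemployed falls and employed rises by 35.33; labor force unchanged → E = 776.75, U = 59.88, labor force = 836.63 thousand.
New unemployment rate = 59.88 / 836.63 = 7.16%.
Change = 7.16% − 9.94% = −2.78 percentage points.

The unemployment rate changes by −2.78 percentage points.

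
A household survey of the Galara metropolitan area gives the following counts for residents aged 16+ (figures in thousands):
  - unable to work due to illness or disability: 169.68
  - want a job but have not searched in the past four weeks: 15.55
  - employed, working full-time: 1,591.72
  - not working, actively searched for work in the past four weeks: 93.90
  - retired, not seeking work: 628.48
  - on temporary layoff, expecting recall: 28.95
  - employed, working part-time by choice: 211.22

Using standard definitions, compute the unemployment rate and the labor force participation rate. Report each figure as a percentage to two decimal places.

Employed = 1,591.72 + 211.22 = 1,802.94 thousand.
Unemployed = 93.90 + 28.95 = 122.85 thousand (jobless and actively searching, or on temporary layoff).
Labor force = 1,802.94 + 122.85 = 1,925.79 thousand.
Not in labor force = 169.68 + 15.55 + 628.48 = 813.71 thousand (those not working and not actively searching are outside the labor force — including those who want a job but have given up searching).
Civilian working-age population = 1,925.79 + 813.71 = 2,739.50 thousand.
Unemployment rate = 122.85 / 1,925.79 = 6.38%.
Labor force participation rate = 1,925.79 / 2,739.50 = 70.30%.

Unemployment rate ≈ 6.38%; labor force participation rate ≈ 70.30%.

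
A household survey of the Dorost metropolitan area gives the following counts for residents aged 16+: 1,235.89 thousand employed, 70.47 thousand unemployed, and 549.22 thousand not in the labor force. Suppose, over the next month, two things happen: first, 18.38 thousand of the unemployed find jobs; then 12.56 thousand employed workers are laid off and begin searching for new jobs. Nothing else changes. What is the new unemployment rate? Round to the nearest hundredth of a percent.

New unemployment rate ≈ 4.95%.

Initially, labor force = 1,235.89 + 70.47 = 1,306.36 thousand, so u = 70.47/1,306.36 = 5.39%.
After the first change, unemployed falls and employed rises by 18.38; labor force unchanged → E = 1,254.27, U = 52.09, labor force = 1,306.36 thousand.
After the second change, employed falls and unemployed rises by 12.56; labor force unchanged → E = 1,241.71, U = 64.65, labor force = 1,306.36 thousand.
New unemployment rate = 64.65 / 1,306.36 = 4.95%.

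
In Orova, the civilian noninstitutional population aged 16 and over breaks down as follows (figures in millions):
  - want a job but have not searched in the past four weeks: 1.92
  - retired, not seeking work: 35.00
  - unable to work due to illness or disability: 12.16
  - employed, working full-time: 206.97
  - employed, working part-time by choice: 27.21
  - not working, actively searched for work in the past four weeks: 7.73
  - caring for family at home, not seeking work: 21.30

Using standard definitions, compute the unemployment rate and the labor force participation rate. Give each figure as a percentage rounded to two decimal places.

Employed = 206.97 + 27.21 = 234.18 million.
Unemployed = 7.73 million.
Labor force = 234.18 + 7.73 = 241.91 million.
Not in labor force = 1.92 + 35.00 + 12.16 + 21.30 = 70.38 million (those not working and not actively searching are outside the labor force — including those who want a job but have given up searching).
Civilian working-age population = 241.91 + 70.38 = 312.29 million.
Unemployment rate = 7.73 / 241.91 = 3.20%.
Labor force participation rate = 241.91 / 312.29 = 77.46%.

Unemployment rate ≈ 3.20%; labor force participation rate ≈ 77.46%.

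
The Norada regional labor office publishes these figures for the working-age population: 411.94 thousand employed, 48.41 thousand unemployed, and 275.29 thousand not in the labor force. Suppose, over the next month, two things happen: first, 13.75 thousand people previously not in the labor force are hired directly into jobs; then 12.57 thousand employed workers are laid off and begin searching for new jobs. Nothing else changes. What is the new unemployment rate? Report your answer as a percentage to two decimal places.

Initially, labor force = 411.94 + 48.41 = 460.35 thousand, so u = 48.41/460.35 = 10.52%.
After the first change, employed and labor force both rise by 13.75; unemployed unchanged → E = 425.69, U = 48.41, labor force = 474.10 thousand.
After the second change, employed falls and unemployed rises by 12.57; labor force unchanged → E = 413.12, U = 60.98, labor force = 474.10 thousand.
New unemployment rate = 60.98 / 474.10 = 12.86%.

New unemployment rate ≈ 12.86%.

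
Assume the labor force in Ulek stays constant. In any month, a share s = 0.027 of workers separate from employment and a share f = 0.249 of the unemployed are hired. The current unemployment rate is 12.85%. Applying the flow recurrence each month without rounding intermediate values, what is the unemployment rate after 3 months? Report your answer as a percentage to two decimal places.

With a fixed labor force, u_{t+1} = u_t + s·(1−u_t) − f·u_t = u_t·(1−s−f) + s.
Here 1−s−f = 0.724 and s = 0.027.
u_1 = 0.128500 × 0.724 + 0.027 = 0.120034.
u_2 = 0.120034 × 0.724 + 0.027 = 0.113905.
u_3 = 0.113905 × 0.724 + 0.027 = 0.109467.

Unemployment rate after three months ≈ 10.95%.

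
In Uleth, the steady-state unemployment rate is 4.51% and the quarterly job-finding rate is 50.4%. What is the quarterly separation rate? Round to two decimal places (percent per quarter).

From u* = s/(s+f): s = u·f/(1−u).
s = 0.0451 × 50.4 / (1 − 0.0451) = 2.2730 / 0.9549 ≈ 2.38% per quarter.

Separation rate ≈ 2.38% per quarter.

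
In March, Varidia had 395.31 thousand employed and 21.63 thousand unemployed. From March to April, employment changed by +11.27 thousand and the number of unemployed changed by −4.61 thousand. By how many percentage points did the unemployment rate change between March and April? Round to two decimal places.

March: labor force = 395.31 + 21.63 = 416.94; u = 21.63/416.94 = 5.19%.
April: labor force = 406.58 + 17.02 = 423.60; u = 17.02/423.60 = 4.02%.
Change = 4.02% − 5.19% = −1.17 pp.

The unemployment rate changed by −1.17 percentage points.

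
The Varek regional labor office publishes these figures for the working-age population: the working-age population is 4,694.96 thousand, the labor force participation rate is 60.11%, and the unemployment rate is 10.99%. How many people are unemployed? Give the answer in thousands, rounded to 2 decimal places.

About 310.15 thousand are unemployed.

Labor force = 0.6011 × 4,694.96 = 2,822.14 thousand.
Unemployed = 0.1099 × 2,822.14 ≈ 310.15 thousand.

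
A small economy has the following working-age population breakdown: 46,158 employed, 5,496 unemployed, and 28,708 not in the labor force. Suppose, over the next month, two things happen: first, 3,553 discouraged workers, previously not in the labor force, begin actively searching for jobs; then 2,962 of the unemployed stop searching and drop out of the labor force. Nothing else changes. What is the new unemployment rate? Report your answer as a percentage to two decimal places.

Initially, labor force = 46,158 + 5,496 = 51,654, so u = 5,496/51,654 = 10.64%.
After the first change, unemployed and labor force both rise by 3,553 → E = 46,158, U = 9,049, labor force = 55,207.
After the second change, unemployed and labor force both fall by 2,962 → E = 46,158, U = 6,087, labor force = 52,245.
New unemployment rate = 6,087 / 52,245 = 11.65%.

New unemployment rate ≈ 11.65%.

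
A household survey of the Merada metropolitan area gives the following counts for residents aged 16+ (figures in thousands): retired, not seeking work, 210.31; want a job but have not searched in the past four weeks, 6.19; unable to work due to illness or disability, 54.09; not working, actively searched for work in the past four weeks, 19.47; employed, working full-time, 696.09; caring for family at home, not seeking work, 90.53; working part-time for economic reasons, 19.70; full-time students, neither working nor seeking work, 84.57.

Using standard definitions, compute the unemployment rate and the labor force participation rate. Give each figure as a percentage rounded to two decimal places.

Employed = 696.09 + 19.70 = 715.79 thousand (anyone who worked, including part-time for economic reasons, counts as employed).
Unemployed = 19.47 thousand.
Labor force = 715.79 + 19.47 = 735.26 thousand.
Not in labor force = 210.31 + 6.19 + 54.09 + 90.53 + 84.57 = 445.69 thousand (those not working and not actively searching are outside the labor force — including those who want a job but have given up searching).
Civilian working-age population = 735.26 + 445.69 = 1,180.95 thousand.
Unemployment rate = 19.47 / 735.26 = 2.65%.
Labor force participation rate = 735.26 / 1,180.95 = 62.26%.

Unemployment rate ≈ 2.65%; labor force participation rate ≈ 62.26%.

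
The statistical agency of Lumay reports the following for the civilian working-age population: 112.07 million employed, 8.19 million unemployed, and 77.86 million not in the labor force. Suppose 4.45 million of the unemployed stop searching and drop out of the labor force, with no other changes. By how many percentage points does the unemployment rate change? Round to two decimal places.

Initially, labor force = 112.07 + 8.19 = 120.26 million, so u = 8.19/120.26 = 6.81%.
After the change, unemployed and labor force both fall by 4.45 → E = 112.07, U = 3.74, labor force = 115.81 million.
New unemployment rate = 3.74 / 115.81 = 3.23%.
Change = 3.23% − 6.81% = −3.58 percentage points.

The unemployment rate changes by −3.58 percentage points.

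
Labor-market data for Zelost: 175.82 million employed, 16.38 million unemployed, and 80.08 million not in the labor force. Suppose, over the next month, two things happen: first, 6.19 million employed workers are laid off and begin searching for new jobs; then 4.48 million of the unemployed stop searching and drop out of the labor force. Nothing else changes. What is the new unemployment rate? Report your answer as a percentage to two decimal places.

New unemployment rate ≈ 9.64%.

Initially, labor force = 175.82 + 16.38 = 192.20 million, so u = 16.38/192.20 = 8.52%.
After the first change, employed falls and unemployed rises by 6.19; labor force unchanged → E = 169.63, U = 22.57, labor force = 192.20 million.
After the second change, unemployed and labor force both fall by 4.48 → E = 169.63, U = 18.09, labor force = 187.72 million.
New unemployment rate = 18.09 / 187.72 = 9.64%.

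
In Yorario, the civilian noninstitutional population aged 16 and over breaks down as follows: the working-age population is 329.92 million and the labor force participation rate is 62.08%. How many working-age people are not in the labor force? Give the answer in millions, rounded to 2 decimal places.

Share not in the labor force = 1 − 0.6208 = 0.3792.
Not in labor force = 0.3792 × 329.92 ≈ 125.11 million.

About 125.11 million are not in the labor force.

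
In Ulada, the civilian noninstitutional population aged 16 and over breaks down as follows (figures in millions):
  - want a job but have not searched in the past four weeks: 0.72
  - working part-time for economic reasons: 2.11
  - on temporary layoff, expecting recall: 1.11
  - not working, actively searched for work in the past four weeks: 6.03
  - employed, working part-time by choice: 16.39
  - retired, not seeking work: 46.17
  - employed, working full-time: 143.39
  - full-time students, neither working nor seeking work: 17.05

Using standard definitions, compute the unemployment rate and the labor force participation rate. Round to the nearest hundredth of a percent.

Unemployment rate ≈ 4.22%; labor force participation rate ≈ 72.55%.

Employed = 2.11 + 16.39 + 143.39 = 161.89 million (anyone who worked, including part-time for economic reasons, counts as employed).
Unemployed = 1.11 + 6.03 = 7.14 million (jobless and actively searching, or on temporary layoff).
Labor force = 161.89 + 7.14 = 169.03 million.
Not in labor force = 0.72 + 46.17 + 17.05 = 63.94 million (those not working and not actively searching are outside the labor force — including those who want a job but have given up searching).
Civilian working-age population = 169.03 + 63.94 = 232.97 million.
Unemployment rate = 7.14 / 169.03 = 4.22%.
Labor force participation rate = 169.03 / 232.97 = 72.55%.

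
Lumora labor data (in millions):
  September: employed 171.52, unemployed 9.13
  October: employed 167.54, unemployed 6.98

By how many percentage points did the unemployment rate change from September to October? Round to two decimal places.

The unemployment rate changed by −1.05 percentage points.

September: labor force = 171.52 + 9.13 = 180.65; u = 9.13/180.65 = 5.05%.
October: labor force = 167.54 + 6.98 = 174.52; u = 6.98/174.52 = 4.00%.
Change = 4.00% − 5.05% = −1.05 pp.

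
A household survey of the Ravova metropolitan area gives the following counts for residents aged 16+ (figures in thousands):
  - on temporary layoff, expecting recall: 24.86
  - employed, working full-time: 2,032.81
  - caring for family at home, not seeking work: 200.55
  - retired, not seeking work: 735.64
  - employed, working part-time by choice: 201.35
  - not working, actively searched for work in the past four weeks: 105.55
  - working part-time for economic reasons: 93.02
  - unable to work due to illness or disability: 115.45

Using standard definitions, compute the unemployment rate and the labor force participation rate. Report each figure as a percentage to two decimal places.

Unemployment rate ≈ 5.31%; labor force participation rate ≈ 70.03%.

Employed = 2,032.81 + 201.35 + 93.02 = 2,327.18 thousand (anyone who worked, including part-time for economic reasons, counts as employed).
Unemployed = 24.86 + 105.55 = 130.41 thousand (jobless and actively searching, or on temporary layoff).
Labor force = 2,327.18 + 130.41 = 2,457.59 thousand.
Not in labor force = 200.55 + 735.64 + 115.45 = 1,051.64 thousand (those not working and not actively searching are outside the labor force).
Civilian working-age population = 2,457.59 + 1,051.64 = 3,509.23 thousand.
Unemployment rate = 130.41 / 2,457.59 = 5.31%.
Labor force participation rate = 2,457.59 / 3,509.23 = 70.03%.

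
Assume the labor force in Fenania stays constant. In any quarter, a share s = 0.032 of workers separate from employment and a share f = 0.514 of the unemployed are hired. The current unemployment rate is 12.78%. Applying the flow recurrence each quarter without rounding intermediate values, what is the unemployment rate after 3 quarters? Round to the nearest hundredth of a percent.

Unemployment rate after three quarters ≈ 6.51%.

With a fixed labor force, u_{t+1} = u_t + s·(1−u_t) − f·u_t = u_t·(1−s−f) + s.
Here 1−s−f = 0.454 and s = 0.032.
u_1 = 0.127800 × 0.454 + 0.032 = 0.090021.
u_2 = 0.090021 × 0.454 + 0.032 = 0.072870.
u_3 = 0.072870 × 0.454 + 0.032 = 0.065083.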